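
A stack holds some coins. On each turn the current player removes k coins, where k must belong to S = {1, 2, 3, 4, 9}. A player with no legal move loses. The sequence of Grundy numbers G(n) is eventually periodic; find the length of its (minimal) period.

5

G(0) = 0
G(1) = mex{0} = 1
G(2) = mex{1,0} = 2
G(3) = mex{2,1,0} = 3
G(4) = mex{3,2,1,0} = 4
G(5) = mex{4,3,2,1} = 0
G(6) = mex{0,4,3,2} = 1
G(7) = mex{1,0,4,3} = 2
G(8) = mex{2,1,0,4} = 3
G(9) = mex{3,2,1,0,0} = 4
G(10) = mex{4,3,2,1,1} = 0
G(11) = mex{0,4,3,2,2} = 1
G(12) = mex{1,0,4,3,3} = 2
G(13) = mex{2,1,0,4,4} = 3
G(14) = mex{3,2,1,0,0} = 4
G(15) = mex{4,3,2,1,1} = 0
G(n+5) = G(n) holds for n = 0,…,8 (a full window of length max(S) = 9), so the sequence is purely periodic with period 5.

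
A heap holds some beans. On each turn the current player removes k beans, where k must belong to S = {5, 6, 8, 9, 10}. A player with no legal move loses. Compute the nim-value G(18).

G(0) = 0
G(1) = mex{} = 0
G(2) = mex{} = 0
G(3) = mex{} = 0
G(4) = mex{} = 0
G(5) = mex{0} = 1
G(6) = mex{0,0} = 1
G(7) = mex{0,0} = 1
G(8) = mex{0,0,0} = 1
G(9) = mex{0,0,0,0} = 1
G(10) = mex{1,0,0,0,0} = 2
G(11) = mex{1,1,0,0,0} = 2
G(12) = mex{1,1,0,0,0} = 2
G(13) = mex{1,1,1,0,0} = 2
G(14) = mex{1,1,1,1,0} = 2
G(15) = mex{2,1,1,1,1} = 0
G(16) = mex{2,2,1,1,1} = 0
G(17) = mex{2,2,1,1,1} = 0
G(18) = mex{2,2,2,1,1} = 0

0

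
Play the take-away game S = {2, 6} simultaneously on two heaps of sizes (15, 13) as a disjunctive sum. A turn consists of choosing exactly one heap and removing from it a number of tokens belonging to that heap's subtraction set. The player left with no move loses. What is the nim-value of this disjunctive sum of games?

All heaps use S = {2, 6}:
G(0) = 0
G(1) = mex{} = 0
G(2) = mex{0} = 1
G(3) = mex{0} = 1
G(4) = mex{1} = 0
G(5) = mex{1} = 0
G(6) = mex{0,0} = 1
G(7) = mex{0,0} = 1
G(8) = mex{1,1} = 0
G(9) = mex{1,1} = 0
G(10) = mex{0,0} = 1
G(11) = mex{0,0} = 1
G(12) = mex{1,1} = 0
G(13) = mex{1,1} = 0
G(14) = mex{0,0} = 1
G(15) = mex{0,0} = 1
Heap A: G(15) = 1.
Heap B: G(13) = 0.
Combined Grundy value = 1 ⊕ 0 = 1.

1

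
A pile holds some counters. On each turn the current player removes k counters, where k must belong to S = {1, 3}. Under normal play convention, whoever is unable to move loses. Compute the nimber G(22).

G(0) = 0
G(1) = mex{0} = 1
G(2) = mex{1} = 0
G(3) = mex{0,0} = 1
G(4) = mex{1,1} = 0
G(5) = mex{0,0} = 1
G(6) = mex{1,1} = 0
G(7) = mex{0,0} = 1
G(8) = mex{1,1} = 0
G(9) = mex{0,0} = 1
G(10) = mex{1,1} = 0
G(11) = mex{0,0} = 1
G(12) = mex{1,1} = 0
G(13) = mex{0,0} = 1
G(14) = mex{1,1} = 0
G(15) = mex{0,0} = 1
G(16) = mex{1,1} = 0
G(17) = mex{0,0} = 1
G(18) = mex{1,1} = 0
G(19) = mex{0,0} = 1
G(20) = mex{1,1} = 0
G(21) = mex{0,0} = 1
G(22) = mex{1,1} = 0

0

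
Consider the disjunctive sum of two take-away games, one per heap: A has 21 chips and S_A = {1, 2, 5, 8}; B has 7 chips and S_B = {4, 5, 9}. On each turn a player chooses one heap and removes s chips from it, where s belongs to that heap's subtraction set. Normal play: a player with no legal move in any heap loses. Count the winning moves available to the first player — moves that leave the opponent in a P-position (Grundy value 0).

5

Heap A, S = {1, 2, 5, 8}:
n :  0  1  2  3  4  5  6  7  8  9 10 11 12 13 14 15 16 17 18 19 20 21
G :  0  1  2  0  1  2  0  1  2  0  1  2  0  1  2  0  1  2  0  1  2  0
G_A(21) = 0.
Heap B, S = {4, 5, 9}:
n : 0 1 2 3 4 5 6 7
G : 0 0 0 0 1 1 1 1
G_B(7) = 1.
Combined Grundy value = 0 ⊕ 1 = 1.
A winning move leaves total XOR = 0, i.e. changes one component's Grundy value g to g ⊕ X where X is the current total.
Heap A: need g' = 0⊕1 = 1. Options: 21−1→G=2, 21−2→G=1, 21−5→G=1, 21−8→G=1. Hits: 3.
Heap B: need g' = 1⊕1 = 0. Options: 7−4→G=0, 7−5→G=0. Hits: 2.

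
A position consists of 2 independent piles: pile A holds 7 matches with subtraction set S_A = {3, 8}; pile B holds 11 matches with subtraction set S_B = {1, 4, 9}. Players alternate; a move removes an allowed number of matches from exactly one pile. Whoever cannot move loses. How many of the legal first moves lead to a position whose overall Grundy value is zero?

Pile A, S = {3, 8}:
n : 0 1 2 3 4 5 6 7
G : 0 0 0 1 1 1 0 0
G_A(7) = 0.
Pile B, S = {1, 4, 9}:
G(0) = 0
G(1) = mex{0} = 1
G(2) = mex{1} = 0
G(3) = mex{0} = 1
G(4) = mex{1,0} = 2
G(5) = mex{2,1} = 0
G(6) = mex{0,0} = 1
G(7) = mex{1,1} = 0
G(8) = mex{0,2} = 1
G(9) = mex{1,0,0} = 2
G(10) = mex{2,1,1} = 0
G(11) = mex{0,0,0} = 1
G_B(11) = 1.
Combined Grundy value = 0 ⊕ 1 = 1.
A winning move leaves total XOR = 0, i.e. changes one component's Grundy value g to g ⊕ X where X is the current total.
Pile A: need g' = 0⊕1 = 1. Options: 7−3→G=1. Hits: 1.
Pile B: need g' = 1⊕1 = 0. Options: 11−1→G=0, 11−4→G=0, 11−9→G=0. Hits: 3.

4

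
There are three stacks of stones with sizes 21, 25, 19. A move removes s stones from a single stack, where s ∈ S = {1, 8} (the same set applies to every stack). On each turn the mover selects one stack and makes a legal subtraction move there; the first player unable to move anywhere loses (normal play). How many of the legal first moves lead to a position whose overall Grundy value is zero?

All stacks use S = {1, 8}:
n :  0  1  2  3  4  5  6  7  8  9 10 11 12 13 14 15 16 17 18 19 20 21 22 23 24 25
G :  0  1  0  1  0  1  0  1  2  0  1  0  1  0  1  0  1  2  0  1  0  1  0  1  0  1
Stack A: G(21) = 1.
Stack B: G(25) = 1.
Stack C: G(19) = 1.
Combined Grundy value = 1 ⊕ 1 ⊕ 1 = 1.
A winning move leaves total XOR = 0, i.e. changes one component's Grundy value g to g ⊕ X where X is the current total.
Stack A: need g' = 1⊕1 = 0. Options: 21−1→G=0, 21−8→G=0. Hits: 2.
Stack B: need g' = 1⊕1 = 0. Options: 25−1→G=0, 25−8→G=2. Hits: 1.
Stack C: need g' = 1⊕1 = 0. Options: 19−1→G=0, 19−8→G=0. Hits: 2.

5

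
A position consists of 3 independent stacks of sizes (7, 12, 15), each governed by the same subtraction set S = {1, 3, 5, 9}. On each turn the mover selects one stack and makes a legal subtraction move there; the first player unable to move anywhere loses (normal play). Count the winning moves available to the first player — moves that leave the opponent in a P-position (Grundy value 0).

0

All stacks use S = {1, 3, 5, 9}:
G(0) = 0
G(1) = mex{0} = 1
G(2) = mex{1} = 0
G(3) = mex{0,0} = 1
G(4) = mex{1,1} = 0
G(5) = mex{0,0,0} = 1
G(6) = mex{1,1,1} = 0
G(7) = mex{0,0,0} = 1
G(8) = mex{1,1,1} = 0
G(9) = mex{0,0,0,0} = 1
G(10) = mex{1,1,1,1} = 0
G(11) = mex{0,0,0,0} = 1
G(12) = mex{1,1,1,1} = 0
G(13) = mex{0,0,0,0} = 1
G(14) = mex{1,1,1,1} = 0
G(15) = mex{0,0,0,0} = 1
Stack A: G(7) = 1.
Stack B: G(12) = 0.
Stack C: G(15) = 1.
Combined Grundy value = 1 ⊕ 0 ⊕ 1 = 0.
A winning move leaves total XOR = 0, i.e. changes one component's Grundy value g to g ⊕ X where X is the current total.
Stack A: target g' = 1⊕0 = 1, but every legal move changes the Grundy value (mex property), so 0 moves.
Stack B: target g' = 0⊕0 = 0, but every legal move changes the Grundy value (mex property), so 0 moves.
Stack C: target g' = 1⊕0 = 1, but every legal move changes the Grundy value (mex property), so 0 moves.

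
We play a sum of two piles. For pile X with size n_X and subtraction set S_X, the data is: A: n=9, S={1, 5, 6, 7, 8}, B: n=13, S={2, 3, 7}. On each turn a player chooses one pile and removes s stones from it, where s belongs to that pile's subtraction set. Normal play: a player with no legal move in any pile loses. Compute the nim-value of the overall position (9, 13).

Pile A, S = {1, 5, 6, 7, 8}:
G(0) = 0
G(1) = mex{0} = 1
G(2) = mex{1} = 0
G(3) = mex{0} = 1
G(4) = mex{1} = 0
G(5) = mex{0,0} = 1
G(6) = mex{1,1,0} = 2
G(7) = mex{2,0,1,0} = 3
G(8) = mex{3,1,0,1,0} = 2
G(9) = mex{2,0,1,0,1} = 3
G_A(9) = 3.
Pile B, S = {2, 3, 7}:
n :  0  1  2  3  4  5  6  7  8  9 10 11 12 13
G :  0  0  1  1  2  0  0  1  1  2  0  0  1  1
G_B(13) = 1.
Combined Grundy value = 3 ⊕ 1 = 2.

2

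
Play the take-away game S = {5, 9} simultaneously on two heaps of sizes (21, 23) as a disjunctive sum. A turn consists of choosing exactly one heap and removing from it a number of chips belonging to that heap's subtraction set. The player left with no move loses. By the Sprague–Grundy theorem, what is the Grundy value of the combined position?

All heaps use S = {5, 9}:
G(0) = 0
G(1) = mex{} = 0
G(2) = mex{} = 0
G(3) = mex{} = 0
G(4) = mex{} = 0
G(5) = mex{0} = 1
G(6) = mex{0} = 1
G(7) = mex{0} = 1
G(8) = mex{0} = 1
G(9) = mex{0,0} = 1
G(10) = mex{1,0} = 2
G(11) = mex{1,0} = 2
G(12) = mex{1,0} = 2
G(13) = mex{1,0} = 2
G(14) = mex{1,1} = 0
G(15) = mex{2,1} = 0
G(16) = mex{2,1} = 0
G(17) = mex{2,1} = 0
G(18) = mex{2,1} = 0
G(19) = mex{0,2} = 1
G(20) = mex{0,2} = 1
G(21) = mex{0,2} = 1
G(22) = mex{0,2} = 1
G(23) = mex{0,0} = 1
Heap A: G(21) = 1.
Heap B: G(23) = 1.
Combined Grundy value = 1 ⊕ 1 = 0.

0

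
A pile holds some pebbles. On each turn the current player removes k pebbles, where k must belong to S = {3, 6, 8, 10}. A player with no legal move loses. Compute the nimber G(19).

G(0) = 0
G(1) = mex{} = 0
G(2) = mex{} = 0
G(3) = mex{0} = 1
G(4) = mex{0} = 1
G(5) = mex{0} = 1
G(6) = mex{1,0} = 2
G(7) = mex{1,0} = 2
G(8) = mex{1,0,0} = 2
G(9) = mex{2,1,0} = 3
G(10) = mex{2,1,0,0} = 3
G(11) = mex{2,1,1,0} = 3
G(12) = mex{3,2,1,0} = 4
G(13) = mex{3,2,1,1} = 0
G(14) = mex{3,2,2,1} = 0
G(15) = mex{4,3,2,1} = 0
G(16) = mex{0,3,2,2} = 1
G(17) = mex{0,3,3,2} = 1
G(18) = mex{0,4,3,2} = 1
G(19) = mex{1,0,3,3} = 2

2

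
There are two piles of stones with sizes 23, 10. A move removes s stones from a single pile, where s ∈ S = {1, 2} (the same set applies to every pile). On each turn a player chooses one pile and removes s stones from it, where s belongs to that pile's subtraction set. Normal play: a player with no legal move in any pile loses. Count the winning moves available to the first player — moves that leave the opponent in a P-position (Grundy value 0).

All piles use S = {1, 2}:
G(0) = 0
G(1) = mex{0} = 1
G(2) = mex{1,0} = 2
G(3) = mex{2,1} = 0
G(4) = mex{0,2} = 1
G(5) = mex{1,0} = 2
G(6) = mex{2,1} = 0
G(7) = mex{0,2} = 1
G(8) = mex{1,0} = 2
G(9) = mex{2,1} = 0
G(10) = mex{0,2} = 1
G(11) = mex{1,0} = 2
G(12) = mex{2,1} = 0
G(13) = mex{0,2} = 1
G(14) = mex{1,0} = 2
G(15) = mex{2,1} = 0
G(16) = mex{0,2} = 1
G(17) = mex{1,0} = 2
G(18) = mex{2,1} = 0
G(19) = mex{0,2} = 1
G(20) = mex{1,0} = 2
G(21) = mex{2,1} = 0
G(22) = mex{0,2} = 1
G(23) = mex{1,0} = 2
Pile A: G(23) = 2.
Pile B: G(10) = 1.
Combined Grundy value = 2 ⊕ 1 = 3.
A winning move leaves total XOR = 0, i.e. changes one component's Grundy value g to g ⊕ X where X is the current total.
Pile A: need g' = 2⊕3 = 1. Options: 23−1→G=1, 23−2→G=0. Hits: 1.
Pile B: need g' = 1⊕3 = 2. Options: 10−1→G=0, 10−2→G=2. Hits: 1.

2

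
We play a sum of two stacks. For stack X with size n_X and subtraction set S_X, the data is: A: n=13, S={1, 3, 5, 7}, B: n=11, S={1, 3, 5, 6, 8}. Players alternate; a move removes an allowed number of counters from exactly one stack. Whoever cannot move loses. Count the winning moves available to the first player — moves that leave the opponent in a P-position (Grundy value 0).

Stack A, S = {1, 3, 5, 7}:
G(0) = 0
G(1) = mex{0} = 1
G(2) = mex{1} = 0
G(3) = mex{0,0} = 1
G(4) = mex{1,1} = 0
G(5) = mex{0,0,0} = 1
G(6) = mex{1,1,1} = 0
G(7) = mex{0,0,0,0} = 1
G(8) = mex{1,1,1,1} = 0
G(9) = mex{0,0,0,0} = 1
G(10) = mex{1,1,1,1} = 0
G(11) = mex{0,0,0,0} = 1
G(12) = mex{1,1,1,1} = 0
G(13) = mex{0,0,0,0} = 1
G_A(13) = 1.
Stack B, S = {1, 3, 5, 6, 8}:
G(0) = 0
G(1) = mex{0} = 1
G(2) = mex{1} = 0
G(3) = mex{0,0} = 1
G(4) = mex{1,1} = 0
G(5) = mex{0,0,0} = 1
G(6) = mex{1,1,1,0} = 2
G(7) = mex{2,0,0,1} = 3
G(8) = mex{3,1,1,0,0} = 2
G(9) = mex{2,2,0,1,1} = 3
G(10) = mex{3,3,1,0,0} = 2
G(11) = mex{2,2,2,1,1} = 0
G_B(11) = 0.
Combined Grundy value = 1 ⊕ 0 = 1.
A winning move leaves total XOR = 0, i.e. changes one component's Grundy value g to g ⊕ X where X is the current total.
Stack A: need g' = 1⊕1 = 0. Options: 13−1→G=0, 13−3→G=0, 13−5→G=0, 13−7→G=0. Hits: 4.
Stack B: need g' = 0⊕1 = 1. Options: 11−1→G=2, 11−3→G=2, 11−5→G=2, 11−6→G=1, 11−8→G=1. Hits: 2.

6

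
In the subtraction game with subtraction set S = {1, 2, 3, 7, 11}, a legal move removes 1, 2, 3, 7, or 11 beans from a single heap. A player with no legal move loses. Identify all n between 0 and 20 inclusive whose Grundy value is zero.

0, 4, 8, 12, 16, 20

n :  0  1  2  3  4  5  6  7  8  9 10 11 12 13 14 15 16 17 18 19 20
G :  0  1  2  3  0  1  2  3  0  1  2  3  0  1  2  3  0  1  2  3  0
P-positions are exactly the n with G(n) = 0.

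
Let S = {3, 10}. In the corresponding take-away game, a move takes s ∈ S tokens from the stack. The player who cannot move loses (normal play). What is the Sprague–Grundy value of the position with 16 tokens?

1

G(0) = 0
G(1) = mex{} = 0
G(2) = mex{} = 0
G(3) = mex{0} = 1
G(4) = mex{0} = 1
G(5) = mex{0} = 1
G(6) = mex{1} = 0
G(7) = mex{1} = 0
G(8) = mex{1} = 0
G(9) = mex{0} = 1
G(10) = mex{0,0} = 1
G(11) = mex{0,0} = 1
G(12) = mex{1,0} = 2
G(13) = mex{1,1} = 0
G(14) = mex{1,1} = 0
G(15) = mex{2,1} = 0
G(16) = mex{0,0} = 1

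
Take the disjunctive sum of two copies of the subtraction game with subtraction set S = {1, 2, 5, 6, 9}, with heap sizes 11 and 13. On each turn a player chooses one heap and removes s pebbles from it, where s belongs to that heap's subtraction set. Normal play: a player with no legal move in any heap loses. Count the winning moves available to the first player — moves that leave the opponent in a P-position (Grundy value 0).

4

All heaps use S = {1, 2, 5, 6, 9}:
G(0) = 0
G(1) = mex{0} = 1
G(2) = mex{1,0} = 2
G(3) = mex{2,1} = 0
G(4) = mex{0,2} = 1
G(5) = mex{1,0,0} = 2
G(6) = mex{2,1,1,0} = 3
G(7) = mex{3,2,2,1} = 0
G(8) = mex{0,3,0,2} = 1
G(9) = mex{1,0,1,0,0} = 2
G(10) = mex{2,1,2,1,1} = 0
G(11) = mex{0,2,3,2,2} = 1
G(12) = mex{1,0,0,3,0} = 2
G(13) = mex{2,1,1,0,1} = 3
Heap A: G(11) = 1.
Heap B: G(13) = 3.
Combined Grundy value = 1 ⊕ 3 = 2.
A winning move leaves total XOR = 0, i.e. changes one component's Grundy value g to g ⊕ X where X is the current total.
Heap A: need g' = 1⊕2 = 3. Options: 11−1→G=0, 11−2→G=2, 11−5→G=3, 11−6→G=2, 11−9→G=2. Hits: 1.
Heap B: need g' = 3⊕2 = 1. Options: 13−1→G=2, 13−2→G=1, 13−5→G=1, 13−6→G=0, 13−9→G=1. Hits: 3.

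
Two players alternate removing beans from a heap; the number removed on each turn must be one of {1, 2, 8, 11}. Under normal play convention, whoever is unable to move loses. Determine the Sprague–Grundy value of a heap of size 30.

n :  0  1  2  3  4  5  6  7  8  9 10 11 12 13 14 15 16 17 18 19 20 21 22 23 24 25 26 27 28 29 30
G :  0  1  2  0  1  2  0  1  2  0  1  2  0  1  2  0  1  2  0  1  2  0  1  2  0  1  2  0  1  2  0

0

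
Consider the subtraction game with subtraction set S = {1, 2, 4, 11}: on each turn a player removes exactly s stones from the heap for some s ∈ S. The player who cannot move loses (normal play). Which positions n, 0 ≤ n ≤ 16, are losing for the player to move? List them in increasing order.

0, 3, 6, 9, 12, 15

n :  0  1  2  3  4  5  6  7  8  9 10 11 12 13 14 15 16
G :  0  1  2  0  1  2  0  1  2  0  1  2  0  1  2  0  1
P-positions are exactly the n with G(n) = 0.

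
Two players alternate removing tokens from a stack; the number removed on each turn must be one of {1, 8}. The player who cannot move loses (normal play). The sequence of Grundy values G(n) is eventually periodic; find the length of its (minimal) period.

n :  0  1  2  3  4  5  6  7  8  9 10 11 12 13 14 15 16 17 18 19
G :  0  1  0  1  0  1  0  1  2  0  1  0  1  0  1  0  1  2  0  1
G(n+9) = G(n) holds for n = 0,…,7 (a full window of length max(S) = 8), so the sequence is purely periodic with period 9.

9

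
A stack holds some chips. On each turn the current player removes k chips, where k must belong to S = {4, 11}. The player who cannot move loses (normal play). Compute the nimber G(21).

1

G(0) = 0
G(1) = mex{} = 0
G(2) = mex{} = 0
G(3) = mex{} = 0
G(4) = mex{0} = 1
G(5) = mex{0} = 1
G(6) = mex{0} = 1
G(7) = mex{0} = 1
G(8) = mex{1} = 0
G(9) = mex{1} = 0
G(10) = mex{1} = 0
G(11) = mex{1,0} = 2
G(12) = mex{0,0} = 1
G(13) = mex{0,0} = 1
G(14) = mex{0,0} = 1
G(15) = mex{2,1} = 0
G(16) = mex{1,1} = 0
G(17) = mex{1,1} = 0
G(18) = mex{1,1} = 0
G(19) = mex{0,0} = 1
G(20) = mex{0,0} = 1
G(21) = mex{0,0} = 1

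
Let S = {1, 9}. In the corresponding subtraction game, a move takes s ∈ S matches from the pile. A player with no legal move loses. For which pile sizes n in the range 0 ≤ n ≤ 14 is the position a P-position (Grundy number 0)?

0, 2, 4, 6, 8, 10, 12, 14

G(0) = 0
G(1) = mex{0} = 1
G(2) = mex{1} = 0
G(3) = mex{0} = 1
G(4) = mex{1} = 0
G(5) = mex{0} = 1
G(6) = mex{1} = 0
G(7) = mex{0} = 1
G(8) = mex{1} = 0
G(9) = mex{0,0} = 1
G(10) = mex{1,1} = 0
G(11) = mex{0,0} = 1
G(12) = mex{1,1} = 0
G(13) = mex{0,0} = 1
G(14) = mex{1,1} = 0
P-positions are exactly the n with G(n) = 0.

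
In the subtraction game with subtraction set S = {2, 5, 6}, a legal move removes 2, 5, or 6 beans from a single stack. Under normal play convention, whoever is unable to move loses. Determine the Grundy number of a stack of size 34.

G(0) = 0
G(1) = mex{} = 0
G(2) = mex{0} = 1
G(3) = mex{0} = 1
G(4) = mex{1} = 0
G(5) = mex{1,0} = 2
G(6) = mex{0,0,0} = 1
G(7) = mex{2,1,0} = 3
G(8) = mex{1,1,1} = 0
G(9) = mex{3,0,1} = 2
G(10) = mex{0,2,0} = 1
G(11) = mex{2,1,2} = 0
G(12) = mex{1,3,1} = 0
G(13) = mex{0,0,3} = 1
G(14) = mex{0,2,0} = 1
G(15) = mex{1,1,2} = 0
G(16) = mex{1,0,1} = 2
G(17) = mex{0,0,0} = 1
G(18) = mex{2,1,0} = 3
G(19) = mex{1,1,1} = 0
G(20) = mex{3,0,1} = 2
G(21) = mex{0,2,0} = 1
G(22) = mex{2,1,2} = 0
G(23) = mex{1,3,1} = 0
G(24) = mex{0,0,3} = 1
G(25) = mex{0,2,0} = 1
G(26) = mex{1,1,2} = 0
G(27) = mex{1,0,1} = 2
G(28) = mex{0,0,0} = 1
G(29) = mex{2,1,0} = 3
G(30) = mex{1,1,1} = 0
G(31) = mex{3,0,1} = 2
G(32) = mex{0,2,0} = 1
G(33) = mex{2,1,2} = 0
G(34) = mex{1,3,1} = 0

0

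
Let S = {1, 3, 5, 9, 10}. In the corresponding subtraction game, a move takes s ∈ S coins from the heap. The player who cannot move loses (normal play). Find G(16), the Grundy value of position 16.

2

n :  0  1  2  3  4  5  6  7  8  9 10 11 12 13 14 15 16
G :  0  1  0  1  0  1  0  1  0  1  2  3  2  3  2  3  2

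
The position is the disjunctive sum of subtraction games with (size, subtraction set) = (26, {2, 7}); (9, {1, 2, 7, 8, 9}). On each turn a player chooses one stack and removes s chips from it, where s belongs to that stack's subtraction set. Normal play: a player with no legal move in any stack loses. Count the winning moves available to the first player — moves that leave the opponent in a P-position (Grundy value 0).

Stack A, S = {2, 7}:
G(0) = 0
G(1) = mex{} = 0
G(2) = mex{0} = 1
G(3) = mex{0} = 1
G(4) = mex{1} = 0
G(5) = mex{1} = 0
G(6) = mex{0} = 1
G(7) = mex{0,0} = 1
G(8) = mex{1,0} = 2
G(9) = mex{1,1} = 0
G(10) = mex{2,1} = 0
G(11) = mex{0,0} = 1
G(12) = mex{0,0} = 1
G(13) = mex{1,1} = 0
G(14) = mex{1,1} = 0
G(15) = mex{0,2} = 1
G(16) = mex{0,0} = 1
G(17) = mex{1,0} = 2
G(18) = mex{1,1} = 0
G(19) = mex{2,1} = 0
G(20) = mex{0,0} = 1
G(21) = mex{0,0} = 1
G(22) = mex{1,1} = 0
G(23) = mex{1,1} = 0
G(24) = mex{0,2} = 1
G(25) = mex{0,0} = 1
G(26) = mex{1,0} = 2
G_A(26) = 2.
Stack B, S = {1, 2, 7, 8, 9}:
G(0) = 0
G(1) = mex{0} = 1
G(2) = mex{1,0} = 2
G(3) = mex{2,1} = 0
G(4) = mex{0,2} = 1
G(5) = mex{1,0} = 2
G(6) = mex{2,1} = 0
G(7) = mex{0,2,0} = 1
G(8) = mex{1,0,1,0} = 2
G(9) = mex{2,1,2,1,0} = 3
G_B(9) = 3.
Combined Grundy value = 2 ⊕ 3 = 1.
A winning move leaves total XOR = 0, i.e. changes one component's Grundy value g to g ⊕ X where X is the current total.
Stack A: need g' = 2⊕1 = 3. Options: 26−2→G=1, 26−7→G=0. Hits: 0.
Stack B: need g' = 3⊕1 = 2. Options: 9−1→G=2, 9−2→G=1, 9−7→G=2, 9−8→G=1, 9−9→G=0. Hits: 2.

2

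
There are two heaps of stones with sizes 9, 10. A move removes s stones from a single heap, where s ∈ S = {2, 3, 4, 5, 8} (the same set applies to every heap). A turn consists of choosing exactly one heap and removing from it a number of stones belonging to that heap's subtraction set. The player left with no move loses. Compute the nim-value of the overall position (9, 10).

4

All heaps use S = {2, 3, 4, 5, 8}:
G(0) = 0
G(1) = mex{} = 0
G(2) = mex{0} = 1
G(3) = mex{0,0} = 1
G(4) = mex{1,0,0} = 2
G(5) = mex{1,1,0,0} = 2
G(6) = mex{2,1,1,0} = 3
G(7) = mex{2,2,1,1} = 0
G(8) = mex{3,2,2,1,0} = 4
G(9) = mex{0,3,2,2,0} = 1
G(10) = mex{4,0,3,2,1} = 5
Heap A: G(9) = 1.
Heap B: G(10) = 5.
Combined Grundy value = 1 ⊕ 5 = 4.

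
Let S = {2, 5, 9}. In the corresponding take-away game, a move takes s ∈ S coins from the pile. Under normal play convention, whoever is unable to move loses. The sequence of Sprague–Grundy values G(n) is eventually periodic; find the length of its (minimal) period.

G(0) = 0
G(1) = mex{} = 0
G(2) = mex{0} = 1
G(3) = mex{0} = 1
G(4) = mex{1} = 0
G(5) = mex{1,0} = 2
G(6) = mex{0,0} = 1
G(7) = mex{2,1} = 0
G(8) = mex{1,1} = 0
G(9) = mex{0,0,0} = 1
G(10) = mex{0,2,0} = 1
G(11) = mex{1,1,1} = 0
G(12) = mex{1,0,1} = 2
G(13) = mex{0,0,0} = 1
G(14) = mex{2,1,2} = 0
G(15) = mex{1,1,1} = 0
G(16) = mex{0,0,0} = 1
G(17) = mex{0,2,0} = 1
G(n+7) = G(n) holds for n = 0,…,8 (a full window of length max(S) = 9), so the sequence is purely periodic with period 7.

7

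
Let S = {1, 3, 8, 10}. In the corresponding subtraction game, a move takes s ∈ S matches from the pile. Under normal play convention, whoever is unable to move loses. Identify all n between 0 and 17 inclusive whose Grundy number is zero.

0, 2, 4, 6, 11, 13, 15, 17

G(0) = 0
G(1) = mex{0} = 1
G(2) = mex{1} = 0
G(3) = mex{0,0} = 1
G(4) = mex{1,1} = 0
G(5) = mex{0,0} = 1
G(6) = mex{1,1} = 0
G(7) = mex{0,0} = 1
G(8) = mex{1,1,0} = 2
G(9) = mex{2,0,1} = 3
G(10) = mex{3,1,0,0} = 2
G(11) = mex{2,2,1,1} = 0
G(12) = mex{0,3,0,0} = 1
G(13) = mex{1,2,1,1} = 0
G(14) = mex{0,0,0,0} = 1
G(15) = mex{1,1,1,1} = 0
G(16) = mex{0,0,2,0} = 1
G(17) = mex{1,1,3,1} = 0
P-positions are exactly the n with G(n) = 0.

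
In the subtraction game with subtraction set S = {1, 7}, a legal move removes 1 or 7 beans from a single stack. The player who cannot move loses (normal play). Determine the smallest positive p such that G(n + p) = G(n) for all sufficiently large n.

n :  0  1  2  3  4  5  6  7  8  9 10 11 12 13 14
G :  0  1  0  1  0  1  0  1  0  1  0  1  0  1  0
G(n+2) = G(n) holds for n = 0,…,6 (a full window of length max(S) = 7), so the sequence is purely periodic with period 2.

2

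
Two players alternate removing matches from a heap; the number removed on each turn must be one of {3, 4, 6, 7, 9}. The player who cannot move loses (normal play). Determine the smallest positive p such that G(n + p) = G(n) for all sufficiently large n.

G(0) = 0
G(1) = mex{} = 0
G(2) = mex{} = 0
G(3) = mex{0} = 1
G(4) = mex{0,0} = 1
G(5) = mex{0,0} = 1
G(6) = mex{1,0,0} = 2
G(7) = mex{1,1,0,0} = 2
G(8) = mex{1,1,0,0} = 2
G(9) = mex{2,1,1,0,0} = 3
G(10) = mex{2,2,1,1,0} = 3
G(11) = mex{2,2,1,1,0} = 3
G(12) = mex{3,2,2,1,1} = 0
G(13) = mex{3,3,2,2,1} = 0
G(14) = mex{3,3,2,2,1} = 0
G(15) = mex{0,3,3,2,2} = 1
G(16) = mex{0,0,3,3,2} = 1
G(17) = mex{0,0,3,3,2} = 1
G(18) = mex{1,0,0,3,3} = 2
G(19) = mex{1,1,0,0,3} = 2
G(20) = mex{1,1,0,0,3} = 2
G(21) = mex{2,1,1,0,0} = 3
G(22) = mex{2,2,1,1,0} = 3
G(23) = mex{2,2,1,1,0} = 3
G(24) = mex{3,2,2,1,1} = 0
G(25) = mex{3,3,2,2,1} = 0
G(n+12) = G(n) holds for n = 0,…,8 (a full window of length max(S) = 9), so the sequence is purely periodic with period 12.

12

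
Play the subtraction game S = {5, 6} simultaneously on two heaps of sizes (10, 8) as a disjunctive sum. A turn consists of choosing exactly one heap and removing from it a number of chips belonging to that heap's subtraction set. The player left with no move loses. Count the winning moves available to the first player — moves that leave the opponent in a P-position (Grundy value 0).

1

All heaps use S = {5, 6}:
n :  0  1  2  3  4  5  6  7  8  9 10
G :  0  0  0  0  0  1  1  1  1  1  2
Heap A: G(10) = 2.
Heap B: G(8) = 1.
Combined Grundy value = 2 ⊕ 1 = 3.
A winning move leaves total XOR = 0, i.e. changes one component's Grundy value g to g ⊕ X where X is the current total.
Heap A: need g' = 2⊕3 = 1. Options: 10−5→G=1, 10−6→G=0. Hits: 1.
Heap B: need g' = 1⊕3 = 2. Options: 8−5→G=0, 8−6→G=0. Hits: 0.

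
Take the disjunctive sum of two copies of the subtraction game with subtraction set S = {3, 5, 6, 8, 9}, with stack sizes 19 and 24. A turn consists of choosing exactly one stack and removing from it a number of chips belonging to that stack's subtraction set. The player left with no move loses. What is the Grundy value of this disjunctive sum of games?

All stacks use S = {3, 5, 6, 8, 9}:
n :  0  1  2  3  4  5  6  7  8  9 10 11 12 13 14 15 16 17 18 19 20 21 22 23 24
G :  0  0  0  1  1  1  2  2  2  3  3  3  0  0  0  1  1  1  2  2  2  3  3  3  0
Stack A: G(19) = 2.
Stack B: G(24) = 0.
Combined Grundy value = 2 ⊕ 0 = 2.

2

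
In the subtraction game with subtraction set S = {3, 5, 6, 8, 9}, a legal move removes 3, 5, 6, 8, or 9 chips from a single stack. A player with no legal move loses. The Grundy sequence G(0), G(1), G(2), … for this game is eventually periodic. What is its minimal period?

12

G(0) = 0
G(1) = mex{} = 0
G(2) = mex{} = 0
G(3) = mex{0} = 1
G(4) = mex{0} = 1
G(5) = mex{0,0} = 1
G(6) = mex{1,0,0} = 2
G(7) = mex{1,0,0} = 2
G(8) = mex{1,1,0,0} = 2
G(9) = mex{2,1,1,0,0} = 3
G(10) = mex{2,1,1,0,0} = 3
G(11) = mex{2,2,1,1,0} = 3
G(12) = mex{3,2,2,1,1} = 0
G(13) = mex{3,2,2,1,1} = 0
G(14) = mex{3,3,2,2,1} = 0
G(15) = mex{0,3,3,2,2} = 1
G(16) = mex{0,3,3,2,2} = 1
G(17) = mex{0,0,3,3,2} = 1
G(18) = mex{1,0,0,3,3} = 2
G(19) = mex{1,0,0,3,3} = 2
G(20) = mex{1,1,0,0,3} = 2
G(21) = mex{2,1,1,0,0} = 3
G(22) = mex{2,1,1,0,0} = 3
G(23) = mex{2,2,1,1,0} = 3
G(24) = mex{3,2,2,1,1} = 0
G(25) = mex{3,2,2,1,1} = 0
G(n+12) = G(n) holds for n = 0,…,8 (a full window of length max(S) = 9), so the sequence is purely periodic with period 12.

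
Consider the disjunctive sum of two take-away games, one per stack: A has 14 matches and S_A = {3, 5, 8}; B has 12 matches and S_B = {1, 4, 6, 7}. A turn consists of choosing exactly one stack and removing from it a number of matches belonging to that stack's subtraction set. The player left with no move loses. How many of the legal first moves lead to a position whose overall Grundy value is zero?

Stack A, S = {3, 5, 8}:
G(0) = 0
G(1) = mex{} = 0
G(2) = mex{} = 0
G(3) = mex{0} = 1
G(4) = mex{0} = 1
G(5) = mex{0,0} = 1
G(6) = mex{1,0} = 2
G(7) = mex{1,0} = 2
G(8) = mex{1,1,0} = 2
G(9) = mex{2,1,0} = 3
G(10) = mex{2,1,0} = 3
G(11) = mex{2,2,1} = 0
G(12) = mex{3,2,1} = 0
G(13) = mex{3,2,1} = 0
G(14) = mex{0,3,2} = 1
G_A(14) = 1.
Stack B, S = {1, 4, 6, 7}:
n :  0  1  2  3  4  5  6  7  8  9 10 11 12
G :  0  1  0  1  2  0  1  2  3  2  0  1  2
G_B(12) = 2.
Combined Grundy value = 1 ⊕ 2 = 3.
A winning move leaves total XOR = 0, i.e. changes one component's Grundy value g to g ⊕ X where X is the current total.
Stack A: need g' = 1⊕3 = 2. Options: 14−3→G=0, 14−5→G=3, 14−8→G=2. Hits: 1.
Stack B: need g' = 2⊕3 = 1. Options: 12−1→G=1, 12−4→G=3, 12−6→G=1, 12−7→G=0. Hits: 2.

3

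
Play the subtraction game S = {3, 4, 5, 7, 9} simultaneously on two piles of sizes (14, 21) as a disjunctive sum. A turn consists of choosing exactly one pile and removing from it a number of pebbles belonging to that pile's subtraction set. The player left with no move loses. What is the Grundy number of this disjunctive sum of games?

All piles use S = {3, 4, 5, 7, 9}:
n :  0  1  2  3  4  5  6  7  8  9 10 11 12 13 14 15 16 17 18 19 20 21
G :  0  0  0  1  1  1  2  2  2  3  3  3  0  0  0  1  1  1  2  2  2  3
Pile A: G(14) = 0.
Pile B: G(21) = 3.
Combined Grundy value = 0 ⊕ 3 = 3.

3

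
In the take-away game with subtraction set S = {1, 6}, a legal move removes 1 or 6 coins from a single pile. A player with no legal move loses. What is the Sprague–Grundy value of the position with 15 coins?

n :  0  1  2  3  4  5  6  7  8  9 10 11 12 13 14 15
G :  0  1  0  1  0  1  2  0  1  0  1  0  1  2  0  1

1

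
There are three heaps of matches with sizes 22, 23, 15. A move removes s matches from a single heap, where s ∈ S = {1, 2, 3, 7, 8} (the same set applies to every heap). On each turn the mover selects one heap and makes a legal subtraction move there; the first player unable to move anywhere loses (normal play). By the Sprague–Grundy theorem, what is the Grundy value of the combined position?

3

All heaps use S = {1, 2, 3, 7, 8}:
n :  0  1  2  3  4  5  6  7  8  9 10 11 12 13 14 15 16 17 18 19 20 21 22 23
G :  0  1  2  3  0  1  2  3  4  0  1  2  3  0  1  2  3  4  0  1  2  3  0  1
Heap A: G(22) = 0.
Heap B: G(23) = 1.
Heap C: G(15) = 2.
Combined Grundy value = 0 ⊕ 1 ⊕ 2 = 3.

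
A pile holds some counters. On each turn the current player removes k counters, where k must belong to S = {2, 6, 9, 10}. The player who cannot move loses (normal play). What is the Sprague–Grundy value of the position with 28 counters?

G(0) = 0
G(1) = mex{} = 0
G(2) = mex{0} = 1
G(3) = mex{0} = 1
G(4) = mex{1} = 0
G(5) = mex{1} = 0
G(6) = mex{0,0} = 1
G(7) = mex{0,0} = 1
G(8) = mex{1,1} = 0
G(9) = mex{1,1,0} = 2
G(10) = mex{0,0,0,0} = 1
G(11) = mex{2,0,1,0} = 3
G(12) = mex{1,1,1,1} = 0
G(13) = mex{3,1,0,1} = 2
G(14) = mex{0,0,0,0} = 1
G(15) = mex{2,2,1,0} = 3
G(16) = mex{1,1,1,1} = 0
G(17) = mex{3,3,0,1} = 2
G(18) = mex{0,0,2,0} = 1
G(19) = mex{2,2,1,2} = 0
G(20) = mex{1,1,3,1} = 0
G(21) = mex{0,3,0,3} = 1
G(22) = mex{0,0,2,0} = 1
G(23) = mex{1,2,1,2} = 0
G(24) = mex{1,1,3,1} = 0
G(25) = mex{0,0,0,3} = 1
G(26) = mex{0,0,2,0} = 1
G(27) = mex{1,1,1,2} = 0
G(28) = mex{1,1,0,1} = 2

2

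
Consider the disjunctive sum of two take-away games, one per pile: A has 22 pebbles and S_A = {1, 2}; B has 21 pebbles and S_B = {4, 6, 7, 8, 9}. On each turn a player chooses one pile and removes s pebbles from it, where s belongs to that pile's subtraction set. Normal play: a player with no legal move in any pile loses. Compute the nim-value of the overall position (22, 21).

3

Pile A, S = {1, 2}:
G(0) = 0
G(1) = mex{0} = 1
G(2) = mex{1,0} = 2
G(3) = mex{2,1} = 0
G(4) = mex{0,2} = 1
G(5) = mex{1,0} = 2
G(6) = mex{2,1} = 0
G(7) = mex{0,2} = 1
G(8) = mex{1,0} = 2
G(9) = mex{2,1} = 0
G(10) = mex{0,2} = 1
G(11) = mex{1,0} = 2
G(12) = mex{2,1} = 0
G(13) = mex{0,2} = 1
G(14) = mex{1,0} = 2
G(15) = mex{2,1} = 0
G(16) = mex{0,2} = 1
G(17) = mex{1,0} = 2
G(18) = mex{2,1} = 0
G(19) = mex{0,2} = 1
G(20) = mex{1,0} = 2
G(21) = mex{2,1} = 0
G(22) = mex{0,2} = 1
G_A(22) = 1.
Pile B, S = {4, 6, 7, 8, 9}:
n :  0  1  2  3  4  5  6  7  8  9 10 11 12 13 14 15 16 17 18 19 20 21
G :  0  0  0  0  1  1  1  1  2  2  2  2  3  0  0  0  0  1  1  1  1  2
G_B(21) = 2.
Combined Grundy value = 1 ⊕ 2 = 3.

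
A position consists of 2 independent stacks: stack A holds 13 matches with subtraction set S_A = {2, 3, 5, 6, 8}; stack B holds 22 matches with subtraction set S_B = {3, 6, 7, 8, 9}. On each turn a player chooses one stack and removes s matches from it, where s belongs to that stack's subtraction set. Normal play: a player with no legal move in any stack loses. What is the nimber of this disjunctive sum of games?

Stack A, S = {2, 3, 5, 6, 8}:
n :  0  1  2  3  4  5  6  7  8  9 10 11 12 13
G :  0  0  1  1  2  2  3  3  4  4  0  0  1  1
G_A(13) = 1.
Stack B, S = {3, 6, 7, 8, 9}:
G(0) = 0
G(1) = mex{} = 0
G(2) = mex{} = 0
G(3) = mex{0} = 1
G(4) = mex{0} = 1
G(5) = mex{0} = 1
G(6) = mex{1,0} = 2
G(7) = mex{1,0,0} = 2
G(8) = mex{1,0,0,0} = 2
G(9) = mex{2,1,0,0,0} = 3
G(10) = mex{2,1,1,0,0} = 3
G(11) = mex{2,1,1,1,0} = 3
G(12) = mex{3,2,1,1,1} = 0
G(13) = mex{3,2,2,1,1} = 0
G(14) = mex{3,2,2,2,1} = 0
G(15) = mex{0,3,2,2,2} = 1
G(16) = mex{0,3,3,2,2} = 1
G(17) = mex{0,3,3,3,2} = 1
G(18) = mex{1,0,3,3,3} = 2
G(19) = mex{1,0,0,3,3} = 2
G(20) = mex{1,0,0,0,3} = 2
G(21) = mex{2,1,0,0,0} = 3
G(22) = mex{2,1,1,0,0} = 3
G_B(22) = 3.
Combined Grundy value = 1 ⊕ 3 = 2.

2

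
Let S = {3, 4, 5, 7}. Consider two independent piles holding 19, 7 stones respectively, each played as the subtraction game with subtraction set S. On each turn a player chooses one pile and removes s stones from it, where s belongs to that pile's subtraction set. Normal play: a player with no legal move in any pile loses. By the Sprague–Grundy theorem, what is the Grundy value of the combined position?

All piles use S = {3, 4, 5, 7}:
G(0) = 0
G(1) = mex{} = 0
G(2) = mex{} = 0
G(3) = mex{0} = 1
G(4) = mex{0,0} = 1
G(5) = mex{0,0,0} = 1
G(6) = mex{1,0,0} = 2
G(7) = mex{1,1,0,0} = 2
G(8) = mex{1,1,1,0} = 2
G(9) = mex{2,1,1,0} = 3
G(10) = mex{2,2,1,1} = 0
G(11) = mex{2,2,2,1} = 0
G(12) = mex{3,2,2,1} = 0
G(13) = mex{0,3,2,2} = 1
G(14) = mex{0,0,3,2} = 1
G(15) = mex{0,0,0,2} = 1
G(16) = mex{1,0,0,3} = 2
G(17) = mex{1,1,0,0} = 2
G(18) = mex{1,1,1,0} = 2
G(19) = mex{2,1,1,0} = 3
Pile A: G(19) = 3.
Pile B: G(7) = 2.
Combined Grundy value = 3 ⊕ 2 = 1.

1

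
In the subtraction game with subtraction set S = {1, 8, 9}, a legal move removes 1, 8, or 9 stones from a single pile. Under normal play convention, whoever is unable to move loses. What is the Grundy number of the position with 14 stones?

2

G(0) = 0
G(1) = mex{0} = 1
G(2) = mex{1} = 0
G(3) = mex{0} = 1
G(4) = mex{1} = 0
G(5) = mex{0} = 1
G(6) = mex{1} = 0
G(7) = mex{0} = 1
G(8) = mex{1,0} = 2
G(9) = mex{2,1,0} = 3
G(10) = mex{3,0,1} = 2
G(11) = mex{2,1,0} = 3
G(12) = mex{3,0,1} = 2
G(13) = mex{2,1,0} = 3
G(14) = mex{3,0,1} = 2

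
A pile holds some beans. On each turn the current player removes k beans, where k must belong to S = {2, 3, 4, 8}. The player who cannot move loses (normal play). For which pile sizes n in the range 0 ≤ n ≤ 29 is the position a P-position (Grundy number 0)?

G(0) = 0
G(1) = mex{} = 0
G(2) = mex{0} = 1
G(3) = mex{0,0} = 1
G(4) = mex{1,0,0} = 2
G(5) = mex{1,1,0} = 2
G(6) = mex{2,1,1} = 0
G(7) = mex{2,2,1} = 0
G(8) = mex{0,2,2,0} = 1
G(9) = mex{0,0,2,0} = 1
G(10) = mex{1,0,0,1} = 2
G(11) = mex{1,1,0,1} = 2
G(12) = mex{2,1,1,2} = 0
G(13) = mex{2,2,1,2} = 0
G(14) = mex{0,2,2,0} = 1
G(15) = mex{0,0,2,0} = 1
G(16) = mex{1,0,0,1} = 2
G(17) = mex{1,1,0,1} = 2
G(18) = mex{2,1,1,2} = 0
G(19) = mex{2,2,1,2} = 0
G(20) = mex{0,2,2,0} = 1
G(21) = mex{0,0,2,0} = 1
G(22) = mex{1,0,0,1} = 2
G(23) = mex{1,1,0,1} = 2
G(24) = mex{2,1,1,2} = 0
G(25) = mex{2,2,1,2} = 0
G(26) = mex{0,2,2,0} = 1
G(27) = mex{0,0,2,0} = 1
G(28) = mex{1,0,0,1} = 2
G(29) = mex{1,1,0,1} = 2
P-positions are exactly the n with G(n) = 0.

0, 1, 6, 7, 12, 13, 18, 19, 24, 25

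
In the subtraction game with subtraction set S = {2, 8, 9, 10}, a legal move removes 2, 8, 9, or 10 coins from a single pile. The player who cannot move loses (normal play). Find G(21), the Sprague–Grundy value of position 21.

G(0) = 0
G(1) = mex{} = 0
G(2) = mex{0} = 1
G(3) = mex{0} = 1
G(4) = mex{1} = 0
G(5) = mex{1} = 0
G(6) = mex{0} = 1
G(7) = mex{0} = 1
G(8) = mex{1,0} = 2
G(9) = mex{1,0,0} = 2
G(10) = mex{2,1,0,0} = 3
G(11) = mex{2,1,1,0} = 3
G(12) = mex{3,0,1,1} = 2
G(13) = mex{3,0,0,1} = 2
G(14) = mex{2,1,0,0} = 3
G(15) = mex{2,1,1,0} = 3
G(16) = mex{3,2,1,1} = 0
G(17) = mex{3,2,2,1} = 0
G(18) = mex{0,3,2,2} = 1
G(19) = mex{0,3,3,2} = 1
G(20) = mex{1,2,3,3} = 0
G(21) = mex{1,2,2,3} = 0

0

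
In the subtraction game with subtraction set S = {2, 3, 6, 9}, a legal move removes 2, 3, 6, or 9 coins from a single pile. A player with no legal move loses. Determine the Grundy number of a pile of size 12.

G(0) = 0
G(1) = mex{} = 0
G(2) = mex{0} = 1
G(3) = mex{0,0} = 1
G(4) = mex{1,0} = 2
G(5) = mex{1,1} = 0
G(6) = mex{2,1,0} = 3
G(7) = mex{0,2,0} = 1
G(8) = mex{3,0,1} = 2
G(9) = mex{1,3,1,0} = 2
G(10) = mex{2,1,2,0} = 3
G(11) = mex{2,2,0,1} = 3
G(12) = mex{3,2,3,1} = 0

0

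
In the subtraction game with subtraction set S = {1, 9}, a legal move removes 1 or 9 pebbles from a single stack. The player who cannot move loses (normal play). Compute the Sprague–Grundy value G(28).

0

G(0) = 0
G(1) = mex{0} = 1
G(2) = mex{1} = 0
G(3) = mex{0} = 1
G(4) = mex{1} = 0
G(5) = mex{0} = 1
G(6) = mex{1} = 0
G(7) = mex{0} = 1
G(8) = mex{1} = 0
G(9) = mex{0,0} = 1
G(10) = mex{1,1} = 0
G(11) = mex{0,0} = 1
G(12) = mex{1,1} = 0
G(13) = mex{0,0} = 1
G(14) = mex{1,1} = 0
G(15) = mex{0,0} = 1
G(16) = mex{1,1} = 0
G(17) = mex{0,0} = 1
G(18) = mex{1,1} = 0
G(19) = mex{0,0} = 1
G(20) = mex{1,1} = 0
G(21) = mex{0,0} = 1
G(22) = mex{1,1} = 0
G(23) = mex{0,0} = 1
G(24) = mex{1,1} = 0
G(25) = mex{0,0} = 1
G(26) = mex{1,1} = 0
G(27) = mex{0,0} = 1
G(28) = mex{1,1} = 0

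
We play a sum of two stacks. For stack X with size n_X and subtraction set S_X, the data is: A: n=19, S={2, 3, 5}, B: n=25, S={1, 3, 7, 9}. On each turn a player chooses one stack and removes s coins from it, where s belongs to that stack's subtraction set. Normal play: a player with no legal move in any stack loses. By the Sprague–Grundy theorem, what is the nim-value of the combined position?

Stack A, S = {2, 3, 5}:
n :  0  1  2  3  4  5  6  7  8  9 10 11 12 13 14 15 16 17 18 19
G :  0  0  1  1  2  2  3  0  0  1  1  2  2  3  0  0  1  1  2  2
G_A(19) = 2.
Stack B, S = {1, 3, 7, 9}:
G(0) = 0
G(1) = mex{0} = 1
G(2) = mex{1} = 0
G(3) = mex{0,0} = 1
G(4) = mex{1,1} = 0
G(5) = mex{0,0} = 1
G(6) = mex{1,1} = 0
G(7) = mex{0,0,0} = 1
G(8) = mex{1,1,1} = 0
G(9) = mex{0,0,0,0} = 1
G(10) = mex{1,1,1,1} = 0
G(11) = mex{0,0,0,0} = 1
G(12) = mex{1,1,1,1} = 0
G(13) = mex{0,0,0,0} = 1
G(14) = mex{1,1,1,1} = 0
G(15) = mex{0,0,0,0} = 1
G(16) = mex{1,1,1,1} = 0
G(17) = mex{0,0,0,0} = 1
G(18) = mex{1,1,1,1} = 0
G(19) = mex{0,0,0,0} = 1
G(20) = mex{1,1,1,1} = 0
G(21) = mex{0,0,0,0} = 1
G(22) = mex{1,1,1,1} = 0
G(23) = mex{0,0,0,0} = 1
G(24) = mex{1,1,1,1} = 0
G(25) = mex{0,0,0,0} = 1
G_B(25) = 1.
Combined Grundy value = 2 ⊕ 1 = 3.

3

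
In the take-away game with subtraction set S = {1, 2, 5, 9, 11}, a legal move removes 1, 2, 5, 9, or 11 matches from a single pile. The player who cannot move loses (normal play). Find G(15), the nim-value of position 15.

n :  0  1  2  3  4  5  6  7  8  9 10 11 12 13 14 15
G :  0  1  2  0  1  2  0  1  2  3  0  1  2  0  1  2

2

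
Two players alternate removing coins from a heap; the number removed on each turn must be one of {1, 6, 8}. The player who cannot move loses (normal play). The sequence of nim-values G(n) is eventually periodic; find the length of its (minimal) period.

G(0) = 0
G(1) = mex{0} = 1
G(2) = mex{1} = 0
G(3) = mex{0} = 1
G(4) = mex{1} = 0
G(5) = mex{0} = 1
G(6) = mex{1,0} = 2
G(7) = mex{2,1} = 0
G(8) = mex{0,0,0} = 1
G(9) = mex{1,1,1} = 0
G(10) = mex{0,0,0} = 1
G(11) = mex{1,1,1} = 0
G(12) = mex{0,2,0} = 1
G(13) = mex{1,0,1} = 2
G(14) = mex{2,1,2} = 0
G(15) = mex{0,0,0} = 1
G(16) = mex{1,1,1} = 0
G(n+7) = G(n) holds for n = 0,…,7 (a full window of length max(S) = 8), so the sequence is purely periodic with period 7.

7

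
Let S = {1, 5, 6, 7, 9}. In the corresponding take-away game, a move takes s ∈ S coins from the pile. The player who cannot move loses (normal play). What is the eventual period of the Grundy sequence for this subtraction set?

n :  0  1  2  3  4  5  6  7  8  9 10 11 12 13 14 15 16 17 18 19 20 21 22 23 24 25
G :  0  1  0  1  0  1  2  3  2  3  2  3  0  1  0  1  0  1  2  3  2  3  2  3  0  1
G(n+12) = G(n) holds for n = 0,…,8 (a full window of length max(S) = 9), so the sequence is purely periodic with period 12.

12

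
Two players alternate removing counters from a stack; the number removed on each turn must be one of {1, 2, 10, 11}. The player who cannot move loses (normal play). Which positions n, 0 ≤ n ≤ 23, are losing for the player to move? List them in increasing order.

n :  0  1  2  3  4  5  6  7  8  9 10 11 12 13 14 15 16 17 18 19 20 21 22 23
G :  0  1  2  0  1  2  0  1  2  0  1  2  0  1  2  0  1  2  0  1  2  0  1  2
P-positions are exactly the n with G(n) = 0.

0, 3, 6, 9, 12, 15, 18, 21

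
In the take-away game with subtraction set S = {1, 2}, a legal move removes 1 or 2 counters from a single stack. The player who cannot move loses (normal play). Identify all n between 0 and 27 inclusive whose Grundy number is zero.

G(0) = 0
G(1) = mex{0} = 1
G(2) = mex{1,0} = 2
G(3) = mex{2,1} = 0
G(4) = mex{0,2} = 1
G(5) = mex{1,0} = 2
G(6) = mex{2,1} = 0
G(7) = mex{0,2} = 1
G(8) = mex{1,0} = 2
G(9) = mex{2,1} = 0
G(10) = mex{0,2} = 1
G(11) = mex{1,0} = 2
G(12) = mex{2,1} = 0
G(13) = mex{0,2} = 1
G(14) = mex{1,0} = 2
G(15) = mex{2,1} = 0
G(16) = mex{0,2} = 1
G(17) = mex{1,0} = 2
G(18) = mex{2,1} = 0
G(19) = mex{0,2} = 1
G(20) = mex{1,0} = 2
G(21) = mex{2,1} = 0
G(22) = mex{0,2} = 1
G(23) = mex{1,0} = 2
G(24) = mex{2,1} = 0
G(25) = mex{0,2} = 1
G(26) = mex{1,0} = 2
G(27) = mex{2,1} = 0
P-positions are exactly the n with G(n) = 0.

0, 3, 6, 9, 12, 15, 18, 21, 24, 27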